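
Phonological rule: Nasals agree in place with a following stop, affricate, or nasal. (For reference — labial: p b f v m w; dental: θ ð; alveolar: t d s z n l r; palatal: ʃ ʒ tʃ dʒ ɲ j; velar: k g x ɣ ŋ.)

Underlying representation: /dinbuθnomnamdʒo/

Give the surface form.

[dimbuθnonnaɲdʒo]

/n/ before /b/ (labial) → [m]
/m/ before /n/ (alveolar) → [n]
/m/ before /dʒ/ (palatal) → [ɲ]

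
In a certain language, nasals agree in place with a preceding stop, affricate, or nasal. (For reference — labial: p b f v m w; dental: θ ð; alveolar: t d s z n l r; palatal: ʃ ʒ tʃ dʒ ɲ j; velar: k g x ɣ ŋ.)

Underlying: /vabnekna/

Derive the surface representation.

[vabmekŋa]

/n/ after /b/ (labial) → [m]
/n/ after /k/ (velar) → [ŋ]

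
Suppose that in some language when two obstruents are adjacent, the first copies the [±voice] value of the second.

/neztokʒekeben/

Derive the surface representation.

[nestogʒekeben]

/z/ before /t/ (voiceless) → [s]
/k/ before /ʒ/ (voiced) → [g]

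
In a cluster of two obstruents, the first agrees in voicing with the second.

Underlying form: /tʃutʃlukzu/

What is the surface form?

/k/ before /z/ (voiced) → [g]

[tʃutʃlugzu]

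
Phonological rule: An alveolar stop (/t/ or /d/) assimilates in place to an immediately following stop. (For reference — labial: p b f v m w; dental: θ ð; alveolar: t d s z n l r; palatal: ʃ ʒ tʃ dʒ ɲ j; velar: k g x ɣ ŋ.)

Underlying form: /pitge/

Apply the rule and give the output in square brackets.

/t/ before /g/ (velar) → [k]

[pikge]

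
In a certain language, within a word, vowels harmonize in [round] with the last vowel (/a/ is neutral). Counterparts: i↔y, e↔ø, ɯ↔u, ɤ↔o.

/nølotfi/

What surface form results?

[nelɤtfi]

/ø/ harmonizes with /i/ ([-round]) → [e]
/o/ harmonizes with /i/ ([-round]) → [ɤ]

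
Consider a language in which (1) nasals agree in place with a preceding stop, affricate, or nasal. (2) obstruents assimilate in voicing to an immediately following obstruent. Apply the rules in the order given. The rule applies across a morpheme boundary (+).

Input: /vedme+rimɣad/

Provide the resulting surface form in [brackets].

[vedne+rimɣad]

Rule 1: /m/ after /d/ (alveolar) → [n]
After rule 1: vedne+rimɣad
Rule 2: no segment meets the rule's conditions; no change.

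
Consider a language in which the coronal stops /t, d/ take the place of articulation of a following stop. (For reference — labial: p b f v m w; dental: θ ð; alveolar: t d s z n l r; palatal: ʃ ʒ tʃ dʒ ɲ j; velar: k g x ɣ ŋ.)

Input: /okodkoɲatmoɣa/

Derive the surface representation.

/d/ before /k/ (velar) → [g]

[okogkoɲatmoɣa]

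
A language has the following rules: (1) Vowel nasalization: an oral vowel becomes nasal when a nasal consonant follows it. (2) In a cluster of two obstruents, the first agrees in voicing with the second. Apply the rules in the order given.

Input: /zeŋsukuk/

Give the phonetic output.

[zẽŋsukuk]

Rule 1: /e/ before nasal /ŋ/ → [ẽ]
After rule 1: zẽŋsukuk
Rule 2: no segment meets the rule's conditions; no change.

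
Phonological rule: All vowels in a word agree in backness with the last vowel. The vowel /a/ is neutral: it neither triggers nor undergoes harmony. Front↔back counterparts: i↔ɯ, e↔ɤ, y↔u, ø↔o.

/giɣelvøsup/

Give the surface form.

[gɯɣɤlvosup]

/i/ harmonizes with /u/ ([+back]) → [ɯ]
/e/ harmonizes with /u/ ([+back]) → [ɤ]
/ø/ harmonizes with /u/ ([+back]) → [o]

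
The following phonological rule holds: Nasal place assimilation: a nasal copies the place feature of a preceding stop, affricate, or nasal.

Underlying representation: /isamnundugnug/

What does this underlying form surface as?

/n/ after /m/ (labial) → [m]
/n/ after /g/ (velar) → [ŋ]

[isammundugŋug]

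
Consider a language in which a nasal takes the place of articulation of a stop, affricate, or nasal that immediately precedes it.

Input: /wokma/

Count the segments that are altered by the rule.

/m/ after /k/ (velar) → [ŋ]
1 segment changes.

1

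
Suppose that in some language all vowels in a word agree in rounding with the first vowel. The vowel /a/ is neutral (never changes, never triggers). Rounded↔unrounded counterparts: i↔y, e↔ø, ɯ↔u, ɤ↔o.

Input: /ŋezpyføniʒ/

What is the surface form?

/y/ harmonizes with /e/ ([-round]) → [i]
/ø/ harmonizes with /e/ ([-round]) → [e]

[ŋezpifeniʒ]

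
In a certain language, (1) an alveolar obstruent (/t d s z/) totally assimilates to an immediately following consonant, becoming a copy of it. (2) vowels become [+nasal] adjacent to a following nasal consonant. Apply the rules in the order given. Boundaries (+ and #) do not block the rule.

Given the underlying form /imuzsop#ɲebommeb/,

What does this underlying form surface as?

Rule 1: /z/ before /s/ → [s] (total assimilation)
After rule 1: imussop#ɲebommeb
Rule 2: /i/ before nasal /m/ → [ĩ]
Rule 2: /o/ before nasal /m/ → [õ]

[ĩmussop#ɲebõmmeb]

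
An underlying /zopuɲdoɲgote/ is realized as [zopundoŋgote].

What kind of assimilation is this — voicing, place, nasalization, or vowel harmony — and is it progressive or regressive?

place assimilation, regressive

/ɲ/→[n] /ɲ/→[ŋ].
Each target copies a feature from the following segment, so the direction is regressive.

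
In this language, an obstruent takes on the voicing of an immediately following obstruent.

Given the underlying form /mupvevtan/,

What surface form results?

/p/ before /v/ (voiced) → [b]
/v/ before /t/ (voiceless) → [f]

[mubveftan]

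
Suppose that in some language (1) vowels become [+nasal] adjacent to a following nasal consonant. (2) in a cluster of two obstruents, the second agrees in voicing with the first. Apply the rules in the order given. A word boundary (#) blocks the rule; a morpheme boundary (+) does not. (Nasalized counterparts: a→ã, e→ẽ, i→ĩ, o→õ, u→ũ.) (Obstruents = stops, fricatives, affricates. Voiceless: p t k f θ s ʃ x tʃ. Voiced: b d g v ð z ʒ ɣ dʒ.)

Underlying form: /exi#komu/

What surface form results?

[exi#kõmu]

Rule 1: /o/ before nasal /m/ → [õ]
After rule 1: exi#kõmu
Rule 2: no segment meets the rule's conditions; no change.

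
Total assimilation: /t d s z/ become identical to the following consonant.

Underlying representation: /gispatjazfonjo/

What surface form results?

/s/ before /p/ → [p] (total assimilation)
/t/ before /j/ → [j] (total assimilation)
/z/ before /f/ → [f] (total assimilation)

[gippajjaffonjo]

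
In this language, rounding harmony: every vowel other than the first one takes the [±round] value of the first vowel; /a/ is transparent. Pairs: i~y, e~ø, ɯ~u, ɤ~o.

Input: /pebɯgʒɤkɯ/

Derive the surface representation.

no segment meets the rule's conditions; no change.

[pebɯgʒɤkɯ]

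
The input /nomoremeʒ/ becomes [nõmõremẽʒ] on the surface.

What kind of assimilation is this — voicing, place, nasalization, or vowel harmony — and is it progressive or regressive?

nasalization, progressive

/o/→[õ] /o/→[õ] /e/→[ẽ].
Each target copies a feature from the preceding segment, so the direction is progressive.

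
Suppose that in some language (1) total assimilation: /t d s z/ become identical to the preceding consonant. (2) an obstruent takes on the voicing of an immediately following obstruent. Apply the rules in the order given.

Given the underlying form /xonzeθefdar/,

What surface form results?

Rule 1: /z/ after /n/ → [n] (total assimilation)
Rule 1: /d/ after /f/ → [f] (total assimilation)
After rule 1: xonneθeffar
Rule 2: no segment meets the rule's conditions; no change.

[xonneθeffar]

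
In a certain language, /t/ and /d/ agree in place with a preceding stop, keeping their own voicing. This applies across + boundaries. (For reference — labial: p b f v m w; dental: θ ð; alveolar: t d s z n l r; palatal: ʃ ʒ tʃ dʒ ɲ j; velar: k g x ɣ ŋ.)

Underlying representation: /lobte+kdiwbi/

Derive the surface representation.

[lobpe+kgiwbi]

/t/ after /b/ (labial) → [p]
/d/ after /k/ (velar) → [g]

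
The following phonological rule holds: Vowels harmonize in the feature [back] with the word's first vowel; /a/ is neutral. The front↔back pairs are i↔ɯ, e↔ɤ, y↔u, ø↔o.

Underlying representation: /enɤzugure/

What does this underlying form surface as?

[enezygyre]

/ɤ/ harmonizes with /e/ ([-back]) → [e]
/u/ harmonizes with /e/ ([-back]) → [y]
/u/ harmonizes with /e/ ([-back]) → [y]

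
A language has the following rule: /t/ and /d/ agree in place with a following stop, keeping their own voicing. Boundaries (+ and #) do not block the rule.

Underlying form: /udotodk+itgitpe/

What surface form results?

[udotogk+ikgippe]

/d/ before /k/ (velar) → [g]
/t/ before /g/ (velar) → [k]
/t/ before /p/ (labial) → [p]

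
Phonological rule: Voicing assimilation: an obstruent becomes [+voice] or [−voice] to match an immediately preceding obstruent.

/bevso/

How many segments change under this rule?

/s/ after /v/ (voiced) → [z]
1 segment changes.

1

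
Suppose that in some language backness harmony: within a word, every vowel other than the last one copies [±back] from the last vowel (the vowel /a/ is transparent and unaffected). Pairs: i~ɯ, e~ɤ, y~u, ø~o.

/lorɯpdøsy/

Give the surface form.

[løripdøsy]

/o/ harmonizes with /y/ ([-back]) → [ø]
/ɯ/ harmonizes with /y/ ([-back]) → [i]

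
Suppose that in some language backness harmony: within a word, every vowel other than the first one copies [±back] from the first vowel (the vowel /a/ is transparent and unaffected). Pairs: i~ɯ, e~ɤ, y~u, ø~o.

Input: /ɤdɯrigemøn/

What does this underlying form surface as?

/i/ harmonizes with /ɤ/ ([+back]) → [ɯ]
/e/ harmonizes with /ɤ/ ([+back]) → [ɤ]
/ø/ harmonizes with /ɤ/ ([+back]) → [o]

[ɤdɯrɯgɤmon]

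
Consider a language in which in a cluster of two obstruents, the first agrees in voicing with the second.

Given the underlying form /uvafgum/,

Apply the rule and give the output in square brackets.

/f/ before /g/ (voiced) → [v]

[uvavgum]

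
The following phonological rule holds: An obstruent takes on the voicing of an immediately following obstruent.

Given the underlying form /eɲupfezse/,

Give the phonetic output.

[eɲupfesse]

/z/ before /s/ (voiceless) → [s]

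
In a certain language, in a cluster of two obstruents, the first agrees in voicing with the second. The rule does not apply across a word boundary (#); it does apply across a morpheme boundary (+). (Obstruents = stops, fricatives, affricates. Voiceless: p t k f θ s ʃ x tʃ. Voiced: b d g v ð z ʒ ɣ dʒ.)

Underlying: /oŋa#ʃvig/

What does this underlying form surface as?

/ʃ/ before /v/ (voiced) → [ʒ]

[oŋa#ʒvig]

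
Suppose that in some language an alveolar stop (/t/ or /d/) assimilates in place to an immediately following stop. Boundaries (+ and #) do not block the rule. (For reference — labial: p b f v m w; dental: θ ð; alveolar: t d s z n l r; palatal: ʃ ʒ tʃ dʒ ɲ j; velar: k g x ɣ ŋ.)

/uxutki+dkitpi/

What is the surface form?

/t/ before /k/ (velar) → [k]
/d/ before /k/ (velar) → [g]
/t/ before /p/ (labial) → [p]

[uxukki+gkippi]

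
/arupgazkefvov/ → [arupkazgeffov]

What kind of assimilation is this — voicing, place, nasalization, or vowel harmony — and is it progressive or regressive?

/g/→[k] /k/→[g] /v/→[f].
Each target copies a feature from the preceding segment, so the direction is progressive.

voicing assimilation, progressive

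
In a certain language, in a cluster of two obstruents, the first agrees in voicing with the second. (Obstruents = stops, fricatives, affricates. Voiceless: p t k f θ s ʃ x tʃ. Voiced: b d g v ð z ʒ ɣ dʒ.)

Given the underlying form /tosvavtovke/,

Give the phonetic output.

/s/ before /v/ (voiced) → [z]
/v/ before /t/ (voiceless) → [f]
/v/ before /k/ (voiceless) → [f]

[tozvaftofke]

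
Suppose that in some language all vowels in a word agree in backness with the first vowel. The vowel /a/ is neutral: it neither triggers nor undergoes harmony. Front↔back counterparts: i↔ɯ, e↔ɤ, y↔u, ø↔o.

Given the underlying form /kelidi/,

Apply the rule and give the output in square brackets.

[kelidi]

no segment meets the rule's conditions; no change.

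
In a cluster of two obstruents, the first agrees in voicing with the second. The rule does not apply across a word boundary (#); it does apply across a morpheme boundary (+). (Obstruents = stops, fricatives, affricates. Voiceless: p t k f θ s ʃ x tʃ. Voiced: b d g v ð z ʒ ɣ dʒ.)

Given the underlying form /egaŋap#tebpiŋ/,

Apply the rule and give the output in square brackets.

[egaŋap#teppiŋ]

/b/ before /p/ (voiceless) → [p]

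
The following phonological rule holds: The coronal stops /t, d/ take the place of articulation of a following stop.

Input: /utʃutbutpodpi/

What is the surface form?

[utʃupbuppobpi]

/t/ before /b/ (labial) → [p]
/t/ before /p/ (labial) → [p]
/d/ before /p/ (labial) → [b]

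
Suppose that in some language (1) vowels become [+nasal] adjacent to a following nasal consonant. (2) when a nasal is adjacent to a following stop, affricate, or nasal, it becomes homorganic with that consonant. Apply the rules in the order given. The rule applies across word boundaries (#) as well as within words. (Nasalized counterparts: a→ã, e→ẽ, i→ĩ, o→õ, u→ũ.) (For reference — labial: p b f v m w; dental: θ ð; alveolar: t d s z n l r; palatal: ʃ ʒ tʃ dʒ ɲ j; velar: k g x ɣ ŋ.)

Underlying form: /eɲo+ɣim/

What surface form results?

Rule 1: /e/ before nasal /ɲ/ → [ẽ]
Rule 1: /i/ before nasal /m/ → [ĩ]
After rule 1: ẽɲo+ɣĩm
Rule 2: no segment meets the rule's conditions; no change.

[ẽɲo+ɣĩm]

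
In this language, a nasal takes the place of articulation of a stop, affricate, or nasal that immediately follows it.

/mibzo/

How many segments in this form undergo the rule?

No segment meets the rule's conditions.

0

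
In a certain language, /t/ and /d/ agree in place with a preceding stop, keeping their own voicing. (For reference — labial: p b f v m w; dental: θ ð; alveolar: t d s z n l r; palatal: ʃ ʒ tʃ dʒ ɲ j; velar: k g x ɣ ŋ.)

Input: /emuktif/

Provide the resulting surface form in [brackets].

/t/ after /k/ (velar) → [k]

[emukkif]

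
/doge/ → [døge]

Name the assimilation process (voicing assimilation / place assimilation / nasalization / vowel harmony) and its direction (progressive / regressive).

/o/→[ø].
Vowels agree with the last vowel, so the harmony is regressive.

vowel harmony, regressive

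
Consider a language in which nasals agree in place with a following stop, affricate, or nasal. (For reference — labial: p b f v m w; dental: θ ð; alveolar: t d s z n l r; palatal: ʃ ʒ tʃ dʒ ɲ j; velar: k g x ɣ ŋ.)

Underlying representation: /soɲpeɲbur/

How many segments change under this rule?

/ɲ/ before /p/ (labial) → [m]
/ɲ/ before /b/ (labial) → [m]
2 segments change.

2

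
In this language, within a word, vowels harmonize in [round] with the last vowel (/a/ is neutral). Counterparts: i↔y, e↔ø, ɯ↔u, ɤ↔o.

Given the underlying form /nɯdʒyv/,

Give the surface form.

[nudʒyv]

/ɯ/ harmonizes with /y/ ([+round]) → [u]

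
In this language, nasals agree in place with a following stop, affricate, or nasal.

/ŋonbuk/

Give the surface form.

/n/ before /b/ (labial) → [m]

[ŋombuk]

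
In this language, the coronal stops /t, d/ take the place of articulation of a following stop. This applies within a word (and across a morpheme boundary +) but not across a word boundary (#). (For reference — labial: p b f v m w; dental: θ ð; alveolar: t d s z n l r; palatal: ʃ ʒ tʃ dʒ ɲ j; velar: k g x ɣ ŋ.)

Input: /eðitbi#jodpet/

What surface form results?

[eðipbi#jobpet]

/t/ before /b/ (labial) → [p]
/d/ before /p/ (labial) → [b]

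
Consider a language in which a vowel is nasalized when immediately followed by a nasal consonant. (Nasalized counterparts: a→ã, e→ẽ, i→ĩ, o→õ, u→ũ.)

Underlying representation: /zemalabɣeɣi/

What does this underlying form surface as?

[zẽmalabɣeɣi]

/e/ before nasal /m/ → [ẽ]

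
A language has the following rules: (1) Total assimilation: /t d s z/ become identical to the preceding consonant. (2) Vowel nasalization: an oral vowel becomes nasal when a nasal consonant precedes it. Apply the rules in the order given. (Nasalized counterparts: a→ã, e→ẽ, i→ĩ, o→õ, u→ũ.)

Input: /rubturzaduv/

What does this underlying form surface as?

Rule 1: /t/ after /b/ → [b] (total assimilation)
Rule 1: /z/ after /r/ → [r] (total assimilation)
After rule 1: rubburraduv
Rule 2: no segment meets the rule's conditions; no change.

[rubburraduv]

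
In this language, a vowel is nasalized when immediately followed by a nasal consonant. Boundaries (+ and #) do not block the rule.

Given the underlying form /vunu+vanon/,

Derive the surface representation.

/u/ before nasal /n/ → [ũ]
/a/ before nasal /n/ → [ã]
/o/ before nasal /n/ → [õ]

[vũnu+vãnõn]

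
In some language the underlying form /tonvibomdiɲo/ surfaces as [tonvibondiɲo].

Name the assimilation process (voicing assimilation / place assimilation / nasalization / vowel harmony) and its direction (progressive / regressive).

/m/→[n].
Each target copies a feature from the following segment, so the direction is regressive.

place assimilation, regressive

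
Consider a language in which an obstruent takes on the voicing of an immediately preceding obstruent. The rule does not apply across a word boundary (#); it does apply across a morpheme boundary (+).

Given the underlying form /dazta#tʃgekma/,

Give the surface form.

/t/ after /z/ (voiced) → [d]
/g/ after /tʃ/ (voiceless) → [k]

[dazda#tʃkekma]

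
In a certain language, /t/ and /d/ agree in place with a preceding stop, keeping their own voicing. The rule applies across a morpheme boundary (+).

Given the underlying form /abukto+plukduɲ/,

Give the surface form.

/t/ after /k/ (velar) → [k]
/d/ after /k/ (velar) → [g]

[abukko+plukguɲ]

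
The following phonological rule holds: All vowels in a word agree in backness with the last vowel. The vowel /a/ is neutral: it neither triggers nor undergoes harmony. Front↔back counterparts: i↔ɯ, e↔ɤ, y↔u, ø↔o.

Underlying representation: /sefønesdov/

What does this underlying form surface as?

[sɤfonɤsdov]

/e/ harmonizes with /o/ ([+back]) → [ɤ]
/ø/ harmonizes with /o/ ([+back]) → [o]
/e/ harmonizes with /o/ ([+back]) → [ɤ]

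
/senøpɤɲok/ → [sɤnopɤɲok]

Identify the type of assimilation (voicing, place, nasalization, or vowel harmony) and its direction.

vowel harmony, regressive

/e/→[ɤ] /ø/→[o].
Vowels agree with the last vowel, so the harmony is regressive.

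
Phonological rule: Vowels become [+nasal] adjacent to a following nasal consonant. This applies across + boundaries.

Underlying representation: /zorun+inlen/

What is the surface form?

[zorũn+ĩnlẽn]

/u/ before nasal /n/ → [ũ]
/i/ before nasal /n/ → [ĩ]
/e/ before nasal /n/ → [ẽ]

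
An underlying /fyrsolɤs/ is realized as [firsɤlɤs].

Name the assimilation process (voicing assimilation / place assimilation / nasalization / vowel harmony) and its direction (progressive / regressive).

/y/→[i] /o/→[ɤ].
Vowels agree with the last vowel, so the harmony is regressive.

vowel harmony, regressive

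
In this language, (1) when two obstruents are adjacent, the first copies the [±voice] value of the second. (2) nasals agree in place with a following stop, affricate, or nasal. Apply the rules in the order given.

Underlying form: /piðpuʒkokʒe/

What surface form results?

Rule 1: /ð/ before /p/ (voiceless) → [θ]
Rule 1: /ʒ/ before /k/ (voiceless) → [ʃ]
Rule 1: /k/ before /ʒ/ (voiced) → [g]
After rule 1: piθpuʃkogʒe
Rule 2: no segment meets the rule's conditions; no change.

[piθpuʃkogʒe]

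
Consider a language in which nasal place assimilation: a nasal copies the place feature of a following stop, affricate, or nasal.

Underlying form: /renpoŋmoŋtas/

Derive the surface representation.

/n/ before /p/ (labial) → [m]
/ŋ/ before /m/ (labial) → [m]
/ŋ/ before /t/ (alveolar) → [n]

[rempommontas]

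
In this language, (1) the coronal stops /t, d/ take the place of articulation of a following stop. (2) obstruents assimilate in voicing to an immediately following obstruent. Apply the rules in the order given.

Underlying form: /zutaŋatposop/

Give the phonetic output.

[zutaŋapposop]

Rule 1: /t/ before /p/ (labial) → [p]
After rule 1: zutaŋapposop
Rule 2: no segment meets the rule's conditions; no change.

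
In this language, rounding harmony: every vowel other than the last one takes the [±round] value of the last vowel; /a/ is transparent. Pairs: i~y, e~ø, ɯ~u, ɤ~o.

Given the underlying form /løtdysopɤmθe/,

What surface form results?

/ø/ harmonizes with /e/ ([-round]) → [e]
/y/ harmonizes with /e/ ([-round]) → [i]
/o/ harmonizes with /e/ ([-round]) → [ɤ]

[letdisɤpɤmθe]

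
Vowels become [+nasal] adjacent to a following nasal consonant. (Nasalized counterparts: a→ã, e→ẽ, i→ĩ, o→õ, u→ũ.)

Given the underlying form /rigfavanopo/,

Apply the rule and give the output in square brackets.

/a/ before nasal /n/ → [ã]

[rigfavãnopo]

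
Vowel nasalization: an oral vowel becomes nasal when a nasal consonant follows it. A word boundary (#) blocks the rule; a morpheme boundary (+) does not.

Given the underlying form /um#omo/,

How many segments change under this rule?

/u/ before nasal /m/ → [ũ]
/o/ before nasal /m/ → [õ]
2 segments change.

2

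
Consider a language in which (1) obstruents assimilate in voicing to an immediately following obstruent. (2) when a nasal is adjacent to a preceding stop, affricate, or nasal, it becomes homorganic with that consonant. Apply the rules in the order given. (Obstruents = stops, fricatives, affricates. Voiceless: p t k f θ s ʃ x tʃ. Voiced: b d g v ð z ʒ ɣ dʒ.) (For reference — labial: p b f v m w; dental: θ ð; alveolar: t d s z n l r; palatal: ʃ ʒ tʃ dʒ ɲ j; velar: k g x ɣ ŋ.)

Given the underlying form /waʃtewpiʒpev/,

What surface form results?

[waʃtewpiʃpev]

Rule 1: /ʒ/ before /p/ (voiceless) → [ʃ]
After rule 1: waʃtewpiʃpev
Rule 2: no segment meets the rule's conditions; no change.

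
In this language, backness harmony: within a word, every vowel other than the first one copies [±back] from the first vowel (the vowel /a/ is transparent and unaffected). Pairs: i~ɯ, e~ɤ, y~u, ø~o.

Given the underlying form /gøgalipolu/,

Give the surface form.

/o/ harmonizes with /ø/ ([-back]) → [ø]
/u/ harmonizes with /ø/ ([-back]) → [y]

[gøgalipøly]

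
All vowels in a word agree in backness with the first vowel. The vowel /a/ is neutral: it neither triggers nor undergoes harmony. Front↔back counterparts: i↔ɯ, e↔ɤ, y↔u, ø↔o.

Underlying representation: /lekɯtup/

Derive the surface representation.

[lekityp]

/ɯ/ harmonizes with /e/ ([-back]) → [i]
/u/ harmonizes with /e/ ([-back]) → [y]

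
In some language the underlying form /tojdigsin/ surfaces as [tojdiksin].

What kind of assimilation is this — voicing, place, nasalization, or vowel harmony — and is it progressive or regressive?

/g/→[k].
Each target copies a feature from the following segment, so the direction is regressive.

voicing assimilation, regressive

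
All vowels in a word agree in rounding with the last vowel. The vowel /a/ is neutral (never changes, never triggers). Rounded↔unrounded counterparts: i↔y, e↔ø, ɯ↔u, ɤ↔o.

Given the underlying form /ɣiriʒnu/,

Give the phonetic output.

/i/ harmonizes with /u/ ([+round]) → [y]
/i/ harmonizes with /u/ ([+round]) → [y]

[ɣyryʒnu]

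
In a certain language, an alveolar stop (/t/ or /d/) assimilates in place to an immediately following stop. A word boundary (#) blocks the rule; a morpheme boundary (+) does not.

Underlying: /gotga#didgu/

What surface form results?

[gokga#diggu]

/t/ before /g/ (velar) → [k]
/d/ before /g/ (velar) → [g]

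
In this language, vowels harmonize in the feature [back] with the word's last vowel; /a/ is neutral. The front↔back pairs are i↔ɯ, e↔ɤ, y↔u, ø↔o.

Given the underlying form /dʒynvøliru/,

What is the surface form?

[dʒunvolɯru]

/y/ harmonizes with /u/ ([+back]) → [u]
/ø/ harmonizes with /u/ ([+back]) → [o]
/i/ harmonizes with /u/ ([+back]) → [ɯ]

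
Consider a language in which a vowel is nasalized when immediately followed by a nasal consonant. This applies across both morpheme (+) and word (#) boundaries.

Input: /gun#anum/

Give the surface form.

/u/ before nasal /n/ → [ũ]
/a/ before nasal /n/ → [ã]
/u/ before nasal /m/ → [ũ]

[gũn#ãnũm]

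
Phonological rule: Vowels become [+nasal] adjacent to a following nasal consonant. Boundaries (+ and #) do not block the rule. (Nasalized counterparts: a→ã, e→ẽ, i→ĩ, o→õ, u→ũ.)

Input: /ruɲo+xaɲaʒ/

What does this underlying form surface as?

[rũɲo+xãɲaʒ]

/u/ before nasal /ɲ/ → [ũ]
/a/ before nasal /ɲ/ → [ã]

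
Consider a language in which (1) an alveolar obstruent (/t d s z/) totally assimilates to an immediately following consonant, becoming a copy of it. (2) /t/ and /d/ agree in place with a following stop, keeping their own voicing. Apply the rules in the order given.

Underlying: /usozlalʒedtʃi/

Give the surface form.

Rule 1: /z/ before /l/ → [l] (total assimilation)
Rule 1: /d/ before /tʃ/ → [tʃ] (total assimilation)
After rule 1: usollalʒetʃtʃi
Rule 2: no segment meets the rule's conditions; no change.

[usollalʒetʃtʃi]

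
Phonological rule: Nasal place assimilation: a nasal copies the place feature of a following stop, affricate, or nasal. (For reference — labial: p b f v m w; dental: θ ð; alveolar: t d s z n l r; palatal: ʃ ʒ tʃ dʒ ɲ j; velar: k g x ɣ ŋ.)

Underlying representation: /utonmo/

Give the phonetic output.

/n/ before /m/ (labial) → [m]

[utommo]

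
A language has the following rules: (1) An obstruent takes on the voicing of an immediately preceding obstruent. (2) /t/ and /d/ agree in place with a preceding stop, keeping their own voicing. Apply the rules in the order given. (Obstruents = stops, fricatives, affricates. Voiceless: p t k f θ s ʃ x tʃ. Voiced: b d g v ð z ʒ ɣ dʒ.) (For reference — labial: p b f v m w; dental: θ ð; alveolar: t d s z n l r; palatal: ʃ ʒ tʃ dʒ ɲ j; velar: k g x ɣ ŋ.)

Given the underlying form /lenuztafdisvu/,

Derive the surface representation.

Rule 1: /t/ after /z/ (voiced) → [d]
Rule 1: /d/ after /f/ (voiceless) → [t]
Rule 1: /v/ after /s/ (voiceless) → [f]
After rule 1: lenuzdaftisfu
Rule 2: no segment meets the rule's conditions; no change.

[lenuzdaftisfu]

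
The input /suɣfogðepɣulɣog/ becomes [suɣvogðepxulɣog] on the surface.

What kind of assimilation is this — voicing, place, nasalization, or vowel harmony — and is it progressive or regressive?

/f/→[v] /ɣ/→[x].
Each target copies a feature from the preceding segment, so the direction is progressive.

voicing assimilation, progressive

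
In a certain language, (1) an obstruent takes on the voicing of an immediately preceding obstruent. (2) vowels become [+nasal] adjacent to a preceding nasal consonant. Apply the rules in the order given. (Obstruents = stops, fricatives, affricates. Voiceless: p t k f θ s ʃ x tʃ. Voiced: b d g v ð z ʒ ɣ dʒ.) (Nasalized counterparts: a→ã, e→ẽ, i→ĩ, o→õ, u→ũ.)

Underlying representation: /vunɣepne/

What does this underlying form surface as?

Rule 1: no segment meets the rule's conditions; no change.
After rule 1: vunɣepne
Rule 2: /e/ after nasal /n/ → [ẽ]

[vunɣepnẽ]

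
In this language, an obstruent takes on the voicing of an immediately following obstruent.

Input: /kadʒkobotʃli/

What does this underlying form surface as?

[katʃkobotʃli]

/dʒ/ before /k/ (voiceless) → [tʃ]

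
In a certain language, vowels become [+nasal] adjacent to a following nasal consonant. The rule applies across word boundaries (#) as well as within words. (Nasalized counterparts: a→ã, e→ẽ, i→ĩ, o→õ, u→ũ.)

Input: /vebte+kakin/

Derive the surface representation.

/i/ before nasal /n/ → [ĩ]

[vebte+kakĩn]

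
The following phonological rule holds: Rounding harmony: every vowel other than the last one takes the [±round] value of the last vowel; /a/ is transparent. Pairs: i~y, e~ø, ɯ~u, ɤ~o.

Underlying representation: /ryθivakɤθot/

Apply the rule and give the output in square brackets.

/i/ harmonizes with /o/ ([+round]) → [y]
/ɤ/ harmonizes with /o/ ([+round]) → [o]

[ryθyvakoθot]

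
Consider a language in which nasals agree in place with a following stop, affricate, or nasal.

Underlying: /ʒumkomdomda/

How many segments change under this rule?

3

/m/ before /k/ (velar) → [ŋ]
/m/ before /d/ (alveolar) → [n]
/m/ before /d/ (alveolar) → [n]
3 segments change.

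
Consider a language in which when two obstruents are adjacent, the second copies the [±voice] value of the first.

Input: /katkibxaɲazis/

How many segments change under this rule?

/x/ after /b/ (voiced) → [ɣ]
1 segment changes.

1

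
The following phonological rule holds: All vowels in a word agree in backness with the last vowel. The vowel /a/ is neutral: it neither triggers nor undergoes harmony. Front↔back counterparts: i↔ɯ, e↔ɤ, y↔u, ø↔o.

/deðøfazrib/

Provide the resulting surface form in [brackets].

[deðøfazrib]

no segment meets the rule's conditions; no change.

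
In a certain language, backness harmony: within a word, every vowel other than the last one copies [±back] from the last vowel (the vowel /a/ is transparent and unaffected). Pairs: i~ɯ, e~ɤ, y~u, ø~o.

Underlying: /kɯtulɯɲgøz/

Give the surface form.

[kityliɲgøz]

/ɯ/ harmonizes with /ø/ ([-back]) → [i]
/u/ harmonizes with /ø/ ([-back]) → [y]
/ɯ/ harmonizes with /ø/ ([-back]) → [i]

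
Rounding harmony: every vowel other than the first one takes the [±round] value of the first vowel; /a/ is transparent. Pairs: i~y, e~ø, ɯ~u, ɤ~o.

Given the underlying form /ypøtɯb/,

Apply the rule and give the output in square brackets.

[ypøtub]

/ɯ/ harmonizes with /y/ ([+round]) → [u]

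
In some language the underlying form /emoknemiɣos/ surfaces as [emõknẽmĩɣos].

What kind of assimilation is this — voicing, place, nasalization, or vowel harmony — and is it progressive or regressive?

nasalization, progressive

/o/→[õ] /e/→[ẽ] /i/→[ĩ].
Each target copies a feature from the preceding segment, so the direction is progressive.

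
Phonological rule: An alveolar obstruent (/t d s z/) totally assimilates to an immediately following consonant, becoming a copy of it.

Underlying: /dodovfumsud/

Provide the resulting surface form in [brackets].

[dodovfumsud]

no segment meets the rule's conditions; no change.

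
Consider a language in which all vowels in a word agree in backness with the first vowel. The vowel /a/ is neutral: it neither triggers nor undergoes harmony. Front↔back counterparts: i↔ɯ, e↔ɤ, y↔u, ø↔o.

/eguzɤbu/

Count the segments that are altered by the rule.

/u/ harmonizes with /e/ ([-back]) → [y]
/ɤ/ harmonizes with /e/ ([-back]) → [e]
/u/ harmonizes with /e/ ([-back]) → [y]
3 segments change.

3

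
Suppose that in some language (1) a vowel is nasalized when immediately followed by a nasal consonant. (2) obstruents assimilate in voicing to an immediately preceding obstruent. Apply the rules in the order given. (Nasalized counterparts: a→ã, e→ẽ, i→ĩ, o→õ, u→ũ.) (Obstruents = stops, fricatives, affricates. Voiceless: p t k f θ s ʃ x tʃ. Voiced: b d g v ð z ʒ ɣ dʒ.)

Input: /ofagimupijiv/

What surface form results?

Rule 1: /i/ before nasal /m/ → [ĩ]
After rule 1: ofagĩmupijiv
Rule 2: no segment meets the rule's conditions; no change.

[ofagĩmupijiv]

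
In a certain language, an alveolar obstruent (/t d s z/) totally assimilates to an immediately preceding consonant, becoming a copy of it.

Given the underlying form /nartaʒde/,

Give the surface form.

[narraʒʒe]

/t/ after /r/ → [r] (total assimilation)
/d/ after /ʒ/ → [ʒ] (total assimilation)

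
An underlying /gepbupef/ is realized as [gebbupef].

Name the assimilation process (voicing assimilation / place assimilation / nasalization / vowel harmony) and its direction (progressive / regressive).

voicing assimilation, regressive

/p/→[b].
Each target copies a feature from the following segment, so the direction is regressive.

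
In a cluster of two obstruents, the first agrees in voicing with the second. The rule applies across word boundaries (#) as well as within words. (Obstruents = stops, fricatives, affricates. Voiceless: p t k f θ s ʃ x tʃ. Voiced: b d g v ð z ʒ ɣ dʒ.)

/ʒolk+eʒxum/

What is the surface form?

[ʒolk+eʃxum]

/ʒ/ before /x/ (voiceless) → [ʃ]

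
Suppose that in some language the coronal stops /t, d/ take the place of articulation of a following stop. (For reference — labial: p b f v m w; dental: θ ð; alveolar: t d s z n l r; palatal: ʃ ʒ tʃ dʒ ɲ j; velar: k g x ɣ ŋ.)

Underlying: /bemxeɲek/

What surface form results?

no segment meets the rule's conditions; no change.

[bemxeɲek]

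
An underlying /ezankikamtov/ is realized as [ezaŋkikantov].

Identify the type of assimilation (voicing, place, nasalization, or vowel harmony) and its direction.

place assimilation, regressive

/n/→[ŋ] /m/→[n].
Each target copies a feature from the following segment, so the direction is regressive.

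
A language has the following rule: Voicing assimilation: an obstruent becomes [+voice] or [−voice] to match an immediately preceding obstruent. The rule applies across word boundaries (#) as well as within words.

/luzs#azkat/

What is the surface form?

/s/ after /z/ (voiced) → [z]
/k/ after /z/ (voiced) → [g]

[luzz#azgat]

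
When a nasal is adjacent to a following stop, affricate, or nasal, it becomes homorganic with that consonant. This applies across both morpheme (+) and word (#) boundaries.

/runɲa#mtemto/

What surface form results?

/n/ before /ɲ/ (palatal) → [ɲ]
/m/ before /t/ (alveolar) → [n]
/m/ before /t/ (alveolar) → [n]

[ruɲɲa#ntento]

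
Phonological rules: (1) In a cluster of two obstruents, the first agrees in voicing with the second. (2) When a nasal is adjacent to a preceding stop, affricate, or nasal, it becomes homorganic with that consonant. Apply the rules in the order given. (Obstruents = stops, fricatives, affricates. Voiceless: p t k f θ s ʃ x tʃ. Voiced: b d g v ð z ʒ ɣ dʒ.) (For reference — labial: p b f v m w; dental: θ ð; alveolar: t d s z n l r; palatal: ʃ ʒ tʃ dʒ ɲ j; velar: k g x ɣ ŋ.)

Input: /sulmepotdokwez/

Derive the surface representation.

Rule 1: /t/ before /d/ (voiced) → [d]
After rule 1: sulmepoddokwez
Rule 2: no segment meets the rule's conditions; no change.

[sulmepoddokwez]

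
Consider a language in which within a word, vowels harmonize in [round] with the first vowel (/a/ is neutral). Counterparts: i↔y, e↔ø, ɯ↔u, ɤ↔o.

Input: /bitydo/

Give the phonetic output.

/y/ harmonizes with /i/ ([-round]) → [i]
/o/ harmonizes with /i/ ([-round]) → [ɤ]

[bitidɤ]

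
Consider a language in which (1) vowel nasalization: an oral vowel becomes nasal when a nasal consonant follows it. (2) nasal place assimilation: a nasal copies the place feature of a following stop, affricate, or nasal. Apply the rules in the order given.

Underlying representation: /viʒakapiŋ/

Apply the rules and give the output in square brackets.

[viʒakapĩŋ]

Rule 1: /i/ before nasal /ŋ/ → [ĩ]
After rule 1: viʒakapĩŋ
Rule 2: no segment meets the rule's conditions; no change.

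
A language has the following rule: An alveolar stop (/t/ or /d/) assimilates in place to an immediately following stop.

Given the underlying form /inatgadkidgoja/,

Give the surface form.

/t/ before /g/ (velar) → [k]
/d/ before /k/ (velar) → [g]
/d/ before /g/ (velar) → [g]

[inakgagkiggoja]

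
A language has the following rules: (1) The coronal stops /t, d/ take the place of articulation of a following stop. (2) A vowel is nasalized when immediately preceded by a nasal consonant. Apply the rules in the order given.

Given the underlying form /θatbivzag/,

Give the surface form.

Rule 1: /t/ before /b/ (labial) → [p]
After rule 1: θapbivzag
Rule 2: no segment meets the rule's conditions; no change.

[θapbivzag]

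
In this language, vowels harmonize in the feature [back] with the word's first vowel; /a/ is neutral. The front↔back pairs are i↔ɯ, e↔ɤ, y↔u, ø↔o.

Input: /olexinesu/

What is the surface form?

[olɤxɯnɤsu]

/e/ harmonizes with /o/ ([+back]) → [ɤ]
/i/ harmonizes with /o/ ([+back]) → [ɯ]
/e/ harmonizes with /o/ ([+back]) → [ɤ]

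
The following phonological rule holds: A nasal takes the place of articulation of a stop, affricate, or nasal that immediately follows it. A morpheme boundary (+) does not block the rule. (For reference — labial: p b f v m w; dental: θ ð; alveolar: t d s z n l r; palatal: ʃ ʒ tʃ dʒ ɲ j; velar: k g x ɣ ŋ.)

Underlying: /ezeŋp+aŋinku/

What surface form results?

[ezemp+aŋiŋku]

/ŋ/ before /p/ (labial) → [m]
/n/ before /k/ (velar) → [ŋ]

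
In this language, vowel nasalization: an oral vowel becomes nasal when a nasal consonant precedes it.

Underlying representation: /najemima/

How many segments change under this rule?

/a/ after nasal /n/ → [ã]
/i/ after nasal /m/ → [ĩ]
/a/ after nasal /m/ → [ã]
3 segments change.

3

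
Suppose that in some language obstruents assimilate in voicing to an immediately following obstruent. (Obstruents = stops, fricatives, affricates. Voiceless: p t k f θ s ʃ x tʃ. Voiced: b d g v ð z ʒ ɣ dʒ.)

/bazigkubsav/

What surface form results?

[bazikkupsav]

/g/ before /k/ (voiceless) → [k]
/b/ before /s/ (voiceless) → [p]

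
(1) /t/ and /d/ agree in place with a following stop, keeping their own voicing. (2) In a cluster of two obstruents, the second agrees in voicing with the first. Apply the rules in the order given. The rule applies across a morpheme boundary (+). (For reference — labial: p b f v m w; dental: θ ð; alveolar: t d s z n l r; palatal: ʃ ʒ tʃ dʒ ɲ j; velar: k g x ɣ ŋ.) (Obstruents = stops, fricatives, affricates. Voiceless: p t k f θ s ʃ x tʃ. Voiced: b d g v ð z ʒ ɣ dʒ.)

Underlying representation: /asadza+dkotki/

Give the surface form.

Rule 1: /d/ before /k/ (velar) → [g]
Rule 1: /t/ before /k/ (velar) → [k]
After rule 1: asadza+gkokki
Rule 2: /k/ after /g/ (voiced) → [g]

[asadza+ggokki]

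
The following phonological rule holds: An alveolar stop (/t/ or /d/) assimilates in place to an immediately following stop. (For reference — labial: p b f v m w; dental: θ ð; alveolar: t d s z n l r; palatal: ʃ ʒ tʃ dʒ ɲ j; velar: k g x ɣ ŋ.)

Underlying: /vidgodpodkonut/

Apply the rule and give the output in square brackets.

/d/ before /g/ (velar) → [g]
/d/ before /p/ (labial) → [b]
/d/ before /k/ (velar) → [g]

[viggobpogkonut]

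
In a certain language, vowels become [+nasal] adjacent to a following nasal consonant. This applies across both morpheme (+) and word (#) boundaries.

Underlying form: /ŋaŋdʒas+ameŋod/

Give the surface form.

/a/ before nasal /ŋ/ → [ã]
/a/ before nasal /m/ → [ã]
/e/ before nasal /ŋ/ → [ẽ]

[ŋãŋdʒas+ãmẽŋod]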